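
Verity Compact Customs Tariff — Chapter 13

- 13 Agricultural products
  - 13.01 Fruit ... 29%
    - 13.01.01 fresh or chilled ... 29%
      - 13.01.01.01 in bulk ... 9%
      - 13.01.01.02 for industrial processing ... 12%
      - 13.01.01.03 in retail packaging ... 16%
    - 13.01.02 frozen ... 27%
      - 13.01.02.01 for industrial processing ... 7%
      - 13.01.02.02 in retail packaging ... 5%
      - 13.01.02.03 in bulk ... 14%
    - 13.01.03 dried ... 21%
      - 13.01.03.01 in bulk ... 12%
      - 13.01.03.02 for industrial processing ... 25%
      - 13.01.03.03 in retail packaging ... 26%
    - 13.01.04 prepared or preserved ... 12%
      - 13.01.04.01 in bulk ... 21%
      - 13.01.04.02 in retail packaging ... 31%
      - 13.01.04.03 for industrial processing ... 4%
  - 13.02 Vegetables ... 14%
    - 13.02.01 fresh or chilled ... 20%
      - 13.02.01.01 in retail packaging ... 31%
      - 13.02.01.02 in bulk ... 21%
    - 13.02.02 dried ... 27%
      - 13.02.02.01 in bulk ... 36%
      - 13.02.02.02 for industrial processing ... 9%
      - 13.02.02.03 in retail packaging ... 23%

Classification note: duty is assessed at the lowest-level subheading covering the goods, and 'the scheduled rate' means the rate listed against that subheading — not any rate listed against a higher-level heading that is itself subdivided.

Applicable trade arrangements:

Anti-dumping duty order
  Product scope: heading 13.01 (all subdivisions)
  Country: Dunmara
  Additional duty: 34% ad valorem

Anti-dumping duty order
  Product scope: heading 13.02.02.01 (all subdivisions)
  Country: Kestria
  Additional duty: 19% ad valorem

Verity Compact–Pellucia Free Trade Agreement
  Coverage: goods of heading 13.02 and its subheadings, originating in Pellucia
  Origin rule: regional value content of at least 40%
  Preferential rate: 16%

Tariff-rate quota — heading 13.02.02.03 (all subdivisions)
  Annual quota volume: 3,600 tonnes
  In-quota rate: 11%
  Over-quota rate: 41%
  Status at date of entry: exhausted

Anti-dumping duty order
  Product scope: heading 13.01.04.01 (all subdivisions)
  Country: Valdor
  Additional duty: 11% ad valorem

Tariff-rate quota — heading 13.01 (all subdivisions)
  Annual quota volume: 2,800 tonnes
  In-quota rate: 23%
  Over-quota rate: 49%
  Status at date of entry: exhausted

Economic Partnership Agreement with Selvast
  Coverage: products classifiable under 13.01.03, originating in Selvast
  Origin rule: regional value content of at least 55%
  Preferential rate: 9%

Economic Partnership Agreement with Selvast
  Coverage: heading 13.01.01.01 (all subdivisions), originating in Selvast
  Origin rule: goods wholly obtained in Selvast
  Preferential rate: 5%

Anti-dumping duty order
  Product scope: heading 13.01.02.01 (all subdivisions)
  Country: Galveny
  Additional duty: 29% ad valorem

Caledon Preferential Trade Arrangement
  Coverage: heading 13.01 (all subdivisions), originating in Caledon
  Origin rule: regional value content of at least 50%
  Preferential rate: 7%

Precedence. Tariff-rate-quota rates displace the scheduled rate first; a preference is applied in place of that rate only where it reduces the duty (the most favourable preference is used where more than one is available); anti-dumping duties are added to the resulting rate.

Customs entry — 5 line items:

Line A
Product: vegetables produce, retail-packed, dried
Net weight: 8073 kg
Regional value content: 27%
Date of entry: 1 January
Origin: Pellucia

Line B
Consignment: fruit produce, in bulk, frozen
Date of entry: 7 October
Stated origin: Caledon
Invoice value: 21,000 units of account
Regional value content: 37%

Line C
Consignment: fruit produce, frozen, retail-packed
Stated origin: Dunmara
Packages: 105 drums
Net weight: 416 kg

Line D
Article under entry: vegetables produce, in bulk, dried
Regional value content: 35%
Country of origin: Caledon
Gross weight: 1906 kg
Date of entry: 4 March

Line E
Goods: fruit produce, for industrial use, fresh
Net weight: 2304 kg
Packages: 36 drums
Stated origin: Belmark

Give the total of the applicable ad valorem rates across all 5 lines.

258%

Line A: vegetables → 13.02; dried → 13.02.02; retail-packed → 13.02.02.03. Scheduled 23%. quota on 13.02.02.03 exhausted → over-quota 41%; Pellucia agreement on 13.02: RVC < 40%. → 41%.
Line B: fruit → 13.01; frozen → 13.01.02; in bulk → 13.01.02.03. Scheduled 14%. quota on 13.01 exhausted → over-quota 49%; Caledon agreement on 13.01: RVC < 50%. → 49%.
Line C: fruit → 13.01; frozen → 13.01.02; retail-packed → 13.01.02.02. Scheduled 5%. quota on 13.01 exhausted → over-quota 49%; anti-dumping (Dunmara, 13.01): +34%; total 49% + 34% = 83%. → 83%.
Line D: vegetables → 13.02; dried → 13.02.02; in bulk → 13.02.02.01. Scheduled 36%. Caledon agreement on 13.01: 13.02.02.01 not covered. → 36%.
Line E: fruit → 13.01; fresh → 13.01.01; for industrial use → 13.01.01.02. Scheduled 12%. quota on 13.01 exhausted → over-quota 49%. → 49%.
Sum: 41% + 49% + 83% + 36% + 49% = 258%.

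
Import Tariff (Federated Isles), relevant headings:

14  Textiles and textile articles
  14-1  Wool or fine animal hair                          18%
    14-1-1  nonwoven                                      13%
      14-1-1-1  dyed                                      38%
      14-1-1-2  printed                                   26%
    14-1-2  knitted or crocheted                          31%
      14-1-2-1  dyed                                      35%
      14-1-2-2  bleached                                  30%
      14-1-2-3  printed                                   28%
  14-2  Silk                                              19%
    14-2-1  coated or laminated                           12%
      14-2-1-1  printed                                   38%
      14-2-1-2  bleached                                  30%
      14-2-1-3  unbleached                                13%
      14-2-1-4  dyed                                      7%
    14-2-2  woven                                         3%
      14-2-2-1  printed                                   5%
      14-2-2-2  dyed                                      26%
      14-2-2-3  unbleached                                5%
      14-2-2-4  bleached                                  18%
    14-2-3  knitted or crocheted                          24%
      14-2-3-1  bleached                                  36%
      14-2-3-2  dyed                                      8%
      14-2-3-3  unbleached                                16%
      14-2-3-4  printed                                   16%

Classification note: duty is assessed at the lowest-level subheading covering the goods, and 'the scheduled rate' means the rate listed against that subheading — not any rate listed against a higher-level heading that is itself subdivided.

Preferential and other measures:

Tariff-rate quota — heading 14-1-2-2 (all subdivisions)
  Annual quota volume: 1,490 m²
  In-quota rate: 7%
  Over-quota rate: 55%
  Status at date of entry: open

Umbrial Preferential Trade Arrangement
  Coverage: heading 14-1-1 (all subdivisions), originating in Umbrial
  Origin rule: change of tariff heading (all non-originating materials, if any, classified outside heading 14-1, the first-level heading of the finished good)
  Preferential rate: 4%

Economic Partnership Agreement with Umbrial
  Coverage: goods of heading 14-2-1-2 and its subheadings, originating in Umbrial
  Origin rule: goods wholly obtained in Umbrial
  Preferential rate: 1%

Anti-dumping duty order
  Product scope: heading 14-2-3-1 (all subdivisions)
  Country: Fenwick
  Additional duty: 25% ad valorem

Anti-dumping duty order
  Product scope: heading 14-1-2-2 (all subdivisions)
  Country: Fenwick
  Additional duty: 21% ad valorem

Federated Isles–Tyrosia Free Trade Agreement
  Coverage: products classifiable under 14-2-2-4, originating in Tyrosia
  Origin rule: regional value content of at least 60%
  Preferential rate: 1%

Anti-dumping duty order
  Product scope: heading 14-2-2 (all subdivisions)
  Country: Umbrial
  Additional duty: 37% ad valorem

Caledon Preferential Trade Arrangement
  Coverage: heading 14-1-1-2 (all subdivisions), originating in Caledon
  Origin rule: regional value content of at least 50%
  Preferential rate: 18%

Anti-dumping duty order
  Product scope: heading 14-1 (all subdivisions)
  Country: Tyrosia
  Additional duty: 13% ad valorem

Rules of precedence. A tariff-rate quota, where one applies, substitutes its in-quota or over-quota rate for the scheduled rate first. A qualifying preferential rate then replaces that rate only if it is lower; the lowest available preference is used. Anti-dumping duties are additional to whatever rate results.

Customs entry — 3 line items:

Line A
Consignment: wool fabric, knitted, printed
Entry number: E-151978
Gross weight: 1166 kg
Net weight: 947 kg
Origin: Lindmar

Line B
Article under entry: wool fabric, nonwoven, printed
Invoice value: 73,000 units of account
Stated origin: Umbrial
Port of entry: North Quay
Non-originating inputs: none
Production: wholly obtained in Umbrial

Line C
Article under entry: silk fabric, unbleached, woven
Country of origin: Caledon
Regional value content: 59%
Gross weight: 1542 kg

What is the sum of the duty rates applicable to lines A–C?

Line A: wool → 14-1; knitted → 14-1-2; printed → 14-1-2-3. Scheduled 28%. No special measure applies. → 28%.
Line B: wool → 14-1; nonwoven → 14-1-1; printed → 14-1-1-2. Scheduled 26%. Umbrial agreement on 14-1-1: CTH met → 4% available; Umbrial agreement on 14-2-1-2: 14-1-1-2 not covered; preferential 4%. → 4%.
Line C: silk → 14-2; woven → 14-2-2; unbleached → 14-2-2-3. Scheduled 5%. Caledon agreement on 14-1-1-2: 14-2-2-3 not covered. → 5%.
Sum: 28% + 4% + 5% = 37%.

37%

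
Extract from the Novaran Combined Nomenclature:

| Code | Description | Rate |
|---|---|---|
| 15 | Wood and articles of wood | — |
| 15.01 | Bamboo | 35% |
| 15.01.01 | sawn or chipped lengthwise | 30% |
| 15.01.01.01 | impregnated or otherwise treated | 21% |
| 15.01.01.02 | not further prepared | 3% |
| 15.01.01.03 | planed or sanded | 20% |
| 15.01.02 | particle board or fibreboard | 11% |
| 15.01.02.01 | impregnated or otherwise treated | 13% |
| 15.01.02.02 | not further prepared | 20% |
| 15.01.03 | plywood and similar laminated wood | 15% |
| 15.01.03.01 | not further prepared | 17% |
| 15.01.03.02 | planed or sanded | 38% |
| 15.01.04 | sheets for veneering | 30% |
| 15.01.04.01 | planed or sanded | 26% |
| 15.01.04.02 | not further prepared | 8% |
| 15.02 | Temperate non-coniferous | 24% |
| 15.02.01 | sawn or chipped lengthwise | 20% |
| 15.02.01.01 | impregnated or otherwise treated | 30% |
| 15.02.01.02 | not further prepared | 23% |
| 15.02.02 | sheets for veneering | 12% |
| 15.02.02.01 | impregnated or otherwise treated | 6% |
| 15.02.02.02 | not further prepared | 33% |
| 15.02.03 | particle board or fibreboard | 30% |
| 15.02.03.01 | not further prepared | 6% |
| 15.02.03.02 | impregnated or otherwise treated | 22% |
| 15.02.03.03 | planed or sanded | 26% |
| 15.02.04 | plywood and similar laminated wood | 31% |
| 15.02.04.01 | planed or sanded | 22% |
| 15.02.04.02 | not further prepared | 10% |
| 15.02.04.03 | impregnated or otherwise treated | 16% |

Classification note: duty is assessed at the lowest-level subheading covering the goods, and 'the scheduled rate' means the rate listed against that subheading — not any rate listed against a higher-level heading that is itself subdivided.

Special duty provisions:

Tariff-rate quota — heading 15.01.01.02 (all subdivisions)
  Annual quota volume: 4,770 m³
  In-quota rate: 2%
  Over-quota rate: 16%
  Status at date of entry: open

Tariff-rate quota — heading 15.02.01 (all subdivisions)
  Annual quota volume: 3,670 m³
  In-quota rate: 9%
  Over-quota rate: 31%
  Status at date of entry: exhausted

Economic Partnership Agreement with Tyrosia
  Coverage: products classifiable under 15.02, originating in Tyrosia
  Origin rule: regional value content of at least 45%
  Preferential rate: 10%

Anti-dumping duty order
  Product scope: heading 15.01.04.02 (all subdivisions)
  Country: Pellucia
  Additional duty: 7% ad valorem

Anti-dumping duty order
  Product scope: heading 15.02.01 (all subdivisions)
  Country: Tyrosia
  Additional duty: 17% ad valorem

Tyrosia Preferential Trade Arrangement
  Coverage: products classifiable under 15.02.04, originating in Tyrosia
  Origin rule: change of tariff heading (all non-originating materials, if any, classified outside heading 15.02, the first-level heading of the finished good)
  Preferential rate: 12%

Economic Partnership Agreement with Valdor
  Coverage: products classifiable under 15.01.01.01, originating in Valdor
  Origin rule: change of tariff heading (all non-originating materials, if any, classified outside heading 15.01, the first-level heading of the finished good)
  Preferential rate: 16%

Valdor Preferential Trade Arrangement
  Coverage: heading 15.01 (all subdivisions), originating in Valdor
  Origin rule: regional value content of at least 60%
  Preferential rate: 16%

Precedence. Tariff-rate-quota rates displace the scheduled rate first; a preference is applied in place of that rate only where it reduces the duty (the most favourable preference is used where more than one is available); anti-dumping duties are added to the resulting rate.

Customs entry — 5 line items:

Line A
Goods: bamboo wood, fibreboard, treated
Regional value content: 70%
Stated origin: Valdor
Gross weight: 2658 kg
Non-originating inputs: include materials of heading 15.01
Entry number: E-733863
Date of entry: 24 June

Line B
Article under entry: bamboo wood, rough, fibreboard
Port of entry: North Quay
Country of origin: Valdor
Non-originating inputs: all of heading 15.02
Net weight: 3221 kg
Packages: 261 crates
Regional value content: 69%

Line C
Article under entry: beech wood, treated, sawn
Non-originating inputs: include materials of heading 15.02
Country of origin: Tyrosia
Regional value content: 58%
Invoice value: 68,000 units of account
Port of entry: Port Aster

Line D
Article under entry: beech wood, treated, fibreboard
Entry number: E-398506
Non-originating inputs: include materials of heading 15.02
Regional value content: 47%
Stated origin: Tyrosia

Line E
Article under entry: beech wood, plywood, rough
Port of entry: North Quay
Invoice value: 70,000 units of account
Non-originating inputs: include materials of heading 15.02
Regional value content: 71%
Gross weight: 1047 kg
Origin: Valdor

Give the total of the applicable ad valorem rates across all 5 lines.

76%

Line A: bamboo → 15.01; fibreboard → 15.01.02; treated → 15.01.02.01. Scheduled 13%. Valdor agreement on 15.01.01.01: 15.01.02.01 not covered; Valdor agreement on 15.01: RVC ≥ 60% → 16% available; preference 16% not lower than 13% → no reduction. → 13%.
Line B: bamboo → 15.01; fibreboard → 15.01.02; rough → 15.01.02.02. Scheduled 20%. Valdor agreement on 15.01.01.01: 15.01.02.02 not covered; Valdor agreement on 15.01: RVC ≥ 60% → 16% available; preferential 16%. → 16%.
Line C: beech → 15.02; sawn → 15.02.01; treated → 15.02.01.01. Scheduled 30%. quota on 15.02.01 exhausted → over-quota 31%; Tyrosia agreement on 15.02: RVC ≥ 45% → 10% available; Tyrosia agreement on 15.02.04: 15.02.01.01 not covered; preferential 10%; anti-dumping (Tyrosia, 15.02.01): +17%; total 10% + 17% = 27%. → 27%.
Line D: beech → 15.02; fibreboard → 15.02.03; treated → 15.02.03.02. Scheduled 22%. Tyrosia agreement on 15.02: RVC ≥ 45% → 10% available; Tyrosia agreement on 15.02.04: 15.02.03.02 not covered; preferential 10%. → 10%.
Line E: beech → 15.02; plywood → 15.02.04; rough → 15.02.04.02. Scheduled 10%. Valdor agreement on 15.01.01.01: 15.02.04.02 not covered; Valdor agreement on 15.01: 15.02.04.02 not covered. → 10%.
Sum: 13% + 16% + 27% + 10% + 10% = 76%.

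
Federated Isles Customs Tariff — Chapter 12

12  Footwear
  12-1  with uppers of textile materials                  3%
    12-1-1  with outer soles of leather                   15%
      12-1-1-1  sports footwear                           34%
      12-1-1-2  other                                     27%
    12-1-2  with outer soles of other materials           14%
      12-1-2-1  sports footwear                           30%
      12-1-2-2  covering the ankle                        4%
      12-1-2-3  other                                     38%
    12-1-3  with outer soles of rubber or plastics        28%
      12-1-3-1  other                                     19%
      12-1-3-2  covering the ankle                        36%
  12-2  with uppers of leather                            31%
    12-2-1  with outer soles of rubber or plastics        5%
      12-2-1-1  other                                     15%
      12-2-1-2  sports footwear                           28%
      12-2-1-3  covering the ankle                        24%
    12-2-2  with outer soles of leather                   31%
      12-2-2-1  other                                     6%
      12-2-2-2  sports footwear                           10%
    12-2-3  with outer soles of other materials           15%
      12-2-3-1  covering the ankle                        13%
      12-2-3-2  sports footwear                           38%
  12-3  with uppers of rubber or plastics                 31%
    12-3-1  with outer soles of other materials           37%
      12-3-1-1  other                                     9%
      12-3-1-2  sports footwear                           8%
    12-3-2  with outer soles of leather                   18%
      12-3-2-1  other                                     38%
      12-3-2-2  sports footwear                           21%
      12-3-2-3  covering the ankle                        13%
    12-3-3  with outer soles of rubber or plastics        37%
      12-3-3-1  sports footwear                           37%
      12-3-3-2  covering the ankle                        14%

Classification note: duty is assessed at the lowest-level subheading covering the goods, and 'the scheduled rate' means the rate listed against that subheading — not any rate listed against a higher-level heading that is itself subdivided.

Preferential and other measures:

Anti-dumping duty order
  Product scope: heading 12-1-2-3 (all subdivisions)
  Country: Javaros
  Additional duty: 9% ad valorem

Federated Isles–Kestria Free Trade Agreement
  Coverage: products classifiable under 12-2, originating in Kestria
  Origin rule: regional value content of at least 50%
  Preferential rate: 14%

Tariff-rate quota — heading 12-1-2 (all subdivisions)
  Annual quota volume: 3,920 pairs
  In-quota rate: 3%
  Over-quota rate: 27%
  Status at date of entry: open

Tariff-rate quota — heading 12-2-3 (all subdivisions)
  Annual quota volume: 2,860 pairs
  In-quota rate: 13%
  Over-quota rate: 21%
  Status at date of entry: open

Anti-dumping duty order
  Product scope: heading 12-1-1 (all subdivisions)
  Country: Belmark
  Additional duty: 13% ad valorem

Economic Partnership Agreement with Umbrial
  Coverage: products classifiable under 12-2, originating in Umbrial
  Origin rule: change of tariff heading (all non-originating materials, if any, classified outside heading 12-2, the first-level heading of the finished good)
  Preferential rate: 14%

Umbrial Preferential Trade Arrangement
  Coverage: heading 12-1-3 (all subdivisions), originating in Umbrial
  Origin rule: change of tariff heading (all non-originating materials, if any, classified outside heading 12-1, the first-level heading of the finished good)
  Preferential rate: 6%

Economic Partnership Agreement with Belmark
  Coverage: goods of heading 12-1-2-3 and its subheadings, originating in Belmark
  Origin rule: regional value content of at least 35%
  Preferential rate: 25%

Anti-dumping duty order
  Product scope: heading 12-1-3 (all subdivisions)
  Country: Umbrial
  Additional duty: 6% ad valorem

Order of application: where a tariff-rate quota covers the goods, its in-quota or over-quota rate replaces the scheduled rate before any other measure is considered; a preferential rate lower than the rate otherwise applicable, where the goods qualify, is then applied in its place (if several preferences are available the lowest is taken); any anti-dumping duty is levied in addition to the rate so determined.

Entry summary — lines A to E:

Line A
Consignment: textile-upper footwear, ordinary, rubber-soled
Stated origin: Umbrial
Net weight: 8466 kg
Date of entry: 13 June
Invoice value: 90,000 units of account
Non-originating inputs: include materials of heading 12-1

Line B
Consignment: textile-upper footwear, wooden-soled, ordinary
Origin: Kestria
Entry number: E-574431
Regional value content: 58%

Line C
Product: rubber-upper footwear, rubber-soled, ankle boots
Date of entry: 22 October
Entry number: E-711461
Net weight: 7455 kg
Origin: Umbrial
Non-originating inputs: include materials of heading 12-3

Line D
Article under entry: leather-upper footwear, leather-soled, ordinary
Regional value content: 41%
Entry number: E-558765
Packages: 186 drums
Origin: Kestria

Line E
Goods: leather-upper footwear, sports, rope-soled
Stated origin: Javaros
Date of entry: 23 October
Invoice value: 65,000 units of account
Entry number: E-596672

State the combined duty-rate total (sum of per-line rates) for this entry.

Line A: textile-upper → 12-1; rubber-soled → 12-1-3; ordinary → 12-1-3-1. Scheduled 19%. Umbrial agreement on 12-2: 12-1-3-1 not covered; Umbrial agreement on 12-1-3: CTH not met; anti-dumping (Umbrial, 12-1-3): +6%; total 19% + 6% = 25%. → 25%.
Line B: textile-upper → 12-1; wooden-soled → 12-1-2; ordinary → 12-1-2-3. Scheduled 38%. quota on 12-1-2 open → in-quota 3%; Kestria agreement on 12-2: 12-1-2-3 not covered. → 3%.
Line C: rubber-upper → 12-3; rubber-soled → 12-3-3; ankle boots → 12-3-3-2. Scheduled 14%. Umbrial agreement on 12-2: 12-3-3-2 not covered; Umbrial agreement on 12-1-3: 12-3-3-2 not covered. → 14%.
Line D: leather-upper → 12-2; leather-soled → 12-2-2; ordinary → 12-2-2-1. Scheduled 6%. Kestria agreement on 12-2: RVC < 50%. → 6%.
Line E: leather-upper → 12-2; rope-soled → 12-2-3; sports → 12-2-3-2. Scheduled 38%. quota on 12-2-3 open → in-quota 13%. → 13%.
Sum: 25% + 3% + 14% + 6% + 13% = 61%.

61%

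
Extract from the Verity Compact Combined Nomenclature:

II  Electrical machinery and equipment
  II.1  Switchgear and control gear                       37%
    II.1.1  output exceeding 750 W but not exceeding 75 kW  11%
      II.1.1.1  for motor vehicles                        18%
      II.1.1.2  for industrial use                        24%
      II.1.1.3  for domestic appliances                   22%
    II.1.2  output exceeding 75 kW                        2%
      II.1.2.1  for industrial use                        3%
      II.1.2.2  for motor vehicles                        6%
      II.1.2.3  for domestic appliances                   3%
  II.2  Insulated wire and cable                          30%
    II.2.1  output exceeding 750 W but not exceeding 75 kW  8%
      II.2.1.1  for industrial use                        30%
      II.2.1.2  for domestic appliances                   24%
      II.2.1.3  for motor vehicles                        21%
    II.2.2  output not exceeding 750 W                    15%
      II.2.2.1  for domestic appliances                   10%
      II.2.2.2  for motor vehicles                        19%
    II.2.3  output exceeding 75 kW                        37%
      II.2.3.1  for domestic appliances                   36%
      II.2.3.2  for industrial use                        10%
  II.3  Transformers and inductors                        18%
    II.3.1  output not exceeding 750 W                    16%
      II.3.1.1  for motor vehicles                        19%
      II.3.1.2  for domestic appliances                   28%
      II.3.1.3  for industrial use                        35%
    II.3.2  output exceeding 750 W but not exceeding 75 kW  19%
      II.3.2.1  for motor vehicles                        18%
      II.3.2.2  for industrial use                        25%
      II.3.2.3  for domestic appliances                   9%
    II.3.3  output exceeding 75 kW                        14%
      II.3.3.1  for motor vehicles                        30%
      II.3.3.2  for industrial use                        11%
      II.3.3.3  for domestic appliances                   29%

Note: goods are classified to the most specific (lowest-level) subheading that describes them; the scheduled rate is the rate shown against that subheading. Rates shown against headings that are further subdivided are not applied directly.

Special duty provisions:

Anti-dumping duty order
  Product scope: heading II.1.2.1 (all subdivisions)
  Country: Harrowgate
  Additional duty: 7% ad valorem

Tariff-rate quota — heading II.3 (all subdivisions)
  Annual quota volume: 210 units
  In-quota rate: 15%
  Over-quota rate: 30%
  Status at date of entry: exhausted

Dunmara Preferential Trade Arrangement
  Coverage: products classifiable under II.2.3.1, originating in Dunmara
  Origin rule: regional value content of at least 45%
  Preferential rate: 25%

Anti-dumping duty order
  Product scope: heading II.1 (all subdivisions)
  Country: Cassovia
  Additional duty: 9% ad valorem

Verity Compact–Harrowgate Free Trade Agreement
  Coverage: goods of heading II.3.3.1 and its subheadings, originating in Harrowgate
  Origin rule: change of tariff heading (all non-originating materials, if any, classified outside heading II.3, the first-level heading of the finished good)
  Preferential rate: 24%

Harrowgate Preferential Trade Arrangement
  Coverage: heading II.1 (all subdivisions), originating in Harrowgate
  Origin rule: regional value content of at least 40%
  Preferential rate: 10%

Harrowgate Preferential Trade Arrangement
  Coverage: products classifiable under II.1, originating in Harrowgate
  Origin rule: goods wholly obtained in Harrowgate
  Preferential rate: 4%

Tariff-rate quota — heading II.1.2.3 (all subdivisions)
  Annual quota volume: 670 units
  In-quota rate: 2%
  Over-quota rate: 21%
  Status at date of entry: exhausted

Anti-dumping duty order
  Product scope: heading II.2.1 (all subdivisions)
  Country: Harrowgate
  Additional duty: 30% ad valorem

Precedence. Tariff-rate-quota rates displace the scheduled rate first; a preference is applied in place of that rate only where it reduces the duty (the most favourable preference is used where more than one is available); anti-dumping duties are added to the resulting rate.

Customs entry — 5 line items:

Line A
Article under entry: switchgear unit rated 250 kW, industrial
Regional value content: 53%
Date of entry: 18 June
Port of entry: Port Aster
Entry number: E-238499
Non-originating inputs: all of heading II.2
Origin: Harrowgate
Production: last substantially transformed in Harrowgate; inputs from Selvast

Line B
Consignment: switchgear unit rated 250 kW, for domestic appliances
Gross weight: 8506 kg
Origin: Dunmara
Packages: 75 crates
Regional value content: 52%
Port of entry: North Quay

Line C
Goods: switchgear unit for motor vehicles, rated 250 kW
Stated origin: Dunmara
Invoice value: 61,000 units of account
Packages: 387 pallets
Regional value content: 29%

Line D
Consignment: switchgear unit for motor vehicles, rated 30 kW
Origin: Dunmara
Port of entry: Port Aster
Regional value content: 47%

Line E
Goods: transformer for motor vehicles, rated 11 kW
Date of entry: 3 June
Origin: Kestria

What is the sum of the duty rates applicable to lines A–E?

Line A: switchgear unit → II.1; rated 250 kW → II.1.2; industrial → II.1.2.1. Scheduled 3%. Harrowgate agreement on II.3.3.1: II.1.2.1 not covered; Harrowgate agreement on II.1: RVC ≥ 40% → 10% available; Harrowgate agreement on II.1: not wholly obtained; preference 10% not lower than 3% → no reduction; anti-dumping (Harrowgate, II.1.2.1): +7%; total 3% + 7% = 10%. → 10%.
Line B: switchgear unit → II.1; rated 250 kW → II.1.2; for domestic appliances → II.1.2.3. Scheduled 3%. quota on II.1.2.3 exhausted → over-quota 21%; Dunmara agreement on II.2.3.1: II.1.2.3 not covered. → 21%.
Line C: switchgear unit → II.1; rated 250 kW → II.1.2; for motor vehicles → II.1.2.2. Scheduled 6%. Dunmara agreement on II.2.3.1: II.1.2.2 not covered. → 6%.
Line D: switchgear unit → II.1; rated 30 kW → II.1.1; for motor vehicles → II.1.1.1. Scheduled 18%. Dunmara agreement on II.2.3.1: II.1.1.1 not covered. → 18%.
Line E: transformer → II.3; rated 11 kW → II.3.2; for motor vehicles → II.3.2.1. Scheduled 18%. quota on II.3 exhausted → over-quota 30%. → 30%.
Sum: 10% + 21% + 6% + 18% + 30% = 85%.

85%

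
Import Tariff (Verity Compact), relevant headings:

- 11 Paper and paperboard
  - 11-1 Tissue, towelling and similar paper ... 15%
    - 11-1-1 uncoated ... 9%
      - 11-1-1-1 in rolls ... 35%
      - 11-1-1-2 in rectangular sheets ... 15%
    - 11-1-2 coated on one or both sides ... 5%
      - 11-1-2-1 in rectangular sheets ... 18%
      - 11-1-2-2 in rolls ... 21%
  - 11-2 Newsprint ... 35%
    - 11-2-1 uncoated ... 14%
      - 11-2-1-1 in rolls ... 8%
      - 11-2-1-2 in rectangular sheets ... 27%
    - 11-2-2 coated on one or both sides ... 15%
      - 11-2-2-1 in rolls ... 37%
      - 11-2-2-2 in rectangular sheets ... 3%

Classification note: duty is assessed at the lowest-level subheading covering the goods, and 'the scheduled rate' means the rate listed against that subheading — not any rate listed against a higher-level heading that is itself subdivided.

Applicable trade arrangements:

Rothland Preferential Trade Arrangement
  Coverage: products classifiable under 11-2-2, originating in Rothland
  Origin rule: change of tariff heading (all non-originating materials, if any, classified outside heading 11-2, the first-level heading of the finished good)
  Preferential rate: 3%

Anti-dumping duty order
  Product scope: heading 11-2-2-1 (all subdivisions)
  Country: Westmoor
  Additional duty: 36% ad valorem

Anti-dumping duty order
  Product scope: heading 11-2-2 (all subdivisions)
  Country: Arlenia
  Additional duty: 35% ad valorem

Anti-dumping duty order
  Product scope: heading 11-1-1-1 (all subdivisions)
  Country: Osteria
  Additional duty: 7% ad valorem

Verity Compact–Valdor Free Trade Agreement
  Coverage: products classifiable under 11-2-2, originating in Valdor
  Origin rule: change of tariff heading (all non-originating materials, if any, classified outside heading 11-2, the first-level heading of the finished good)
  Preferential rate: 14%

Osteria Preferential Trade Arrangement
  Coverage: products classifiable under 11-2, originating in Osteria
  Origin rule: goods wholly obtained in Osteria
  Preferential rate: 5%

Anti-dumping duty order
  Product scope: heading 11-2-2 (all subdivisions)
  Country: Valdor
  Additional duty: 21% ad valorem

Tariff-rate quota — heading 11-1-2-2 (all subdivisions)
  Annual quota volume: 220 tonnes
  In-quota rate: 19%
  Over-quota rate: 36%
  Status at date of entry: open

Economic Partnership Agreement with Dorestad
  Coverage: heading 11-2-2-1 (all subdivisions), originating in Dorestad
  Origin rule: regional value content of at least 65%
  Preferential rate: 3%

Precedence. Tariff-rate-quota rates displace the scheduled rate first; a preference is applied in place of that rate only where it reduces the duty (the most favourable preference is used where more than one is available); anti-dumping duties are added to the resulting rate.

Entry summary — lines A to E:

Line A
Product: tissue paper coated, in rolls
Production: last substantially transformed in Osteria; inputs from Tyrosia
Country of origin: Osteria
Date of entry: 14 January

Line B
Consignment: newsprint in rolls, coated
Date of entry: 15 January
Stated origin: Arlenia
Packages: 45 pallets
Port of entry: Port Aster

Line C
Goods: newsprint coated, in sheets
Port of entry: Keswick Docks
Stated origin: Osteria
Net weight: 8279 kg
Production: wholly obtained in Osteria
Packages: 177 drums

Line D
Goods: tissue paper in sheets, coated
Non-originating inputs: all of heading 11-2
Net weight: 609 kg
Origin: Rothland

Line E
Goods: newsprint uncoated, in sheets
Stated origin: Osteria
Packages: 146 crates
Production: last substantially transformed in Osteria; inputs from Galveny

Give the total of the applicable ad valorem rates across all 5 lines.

Line A: tissue paper → 11-1; coated → 11-1-2; in rolls → 11-1-2-2. Scheduled 21%. quota on 11-1-2-2 open → in-quota 19%; Osteria agreement on 11-2: 11-1-2-2 not covered. → 19%.
Line B: newsprint → 11-2; coated → 11-2-2; in rolls → 11-2-2-1. Scheduled 37%. anti-dumping (Arlenia, 11-2-2): +35%; total 37% + 35% = 72%. → 72%.
Line C: newsprint → 11-2; coated → 11-2-2; in sheets → 11-2-2-2. Scheduled 3%. Osteria agreement on 11-2: wholly obtained → 5% available; preference 5% not lower than 3% → no reduction. → 3%.
Line D: tissue paper → 11-1; coated → 11-1-2; in sheets → 11-1-2-1. Scheduled 18%. Rothland agreement on 11-2-2: 11-1-2-1 not covered. → 18%.
Line E: newsprint → 11-2; uncoated → 11-2-1; in sheets → 11-2-1-2. Scheduled 27%. Osteria agreement on 11-2: not wholly obtained. → 27%.
Sum: 19% + 72% + 3% + 18% + 27% = 139%.

139%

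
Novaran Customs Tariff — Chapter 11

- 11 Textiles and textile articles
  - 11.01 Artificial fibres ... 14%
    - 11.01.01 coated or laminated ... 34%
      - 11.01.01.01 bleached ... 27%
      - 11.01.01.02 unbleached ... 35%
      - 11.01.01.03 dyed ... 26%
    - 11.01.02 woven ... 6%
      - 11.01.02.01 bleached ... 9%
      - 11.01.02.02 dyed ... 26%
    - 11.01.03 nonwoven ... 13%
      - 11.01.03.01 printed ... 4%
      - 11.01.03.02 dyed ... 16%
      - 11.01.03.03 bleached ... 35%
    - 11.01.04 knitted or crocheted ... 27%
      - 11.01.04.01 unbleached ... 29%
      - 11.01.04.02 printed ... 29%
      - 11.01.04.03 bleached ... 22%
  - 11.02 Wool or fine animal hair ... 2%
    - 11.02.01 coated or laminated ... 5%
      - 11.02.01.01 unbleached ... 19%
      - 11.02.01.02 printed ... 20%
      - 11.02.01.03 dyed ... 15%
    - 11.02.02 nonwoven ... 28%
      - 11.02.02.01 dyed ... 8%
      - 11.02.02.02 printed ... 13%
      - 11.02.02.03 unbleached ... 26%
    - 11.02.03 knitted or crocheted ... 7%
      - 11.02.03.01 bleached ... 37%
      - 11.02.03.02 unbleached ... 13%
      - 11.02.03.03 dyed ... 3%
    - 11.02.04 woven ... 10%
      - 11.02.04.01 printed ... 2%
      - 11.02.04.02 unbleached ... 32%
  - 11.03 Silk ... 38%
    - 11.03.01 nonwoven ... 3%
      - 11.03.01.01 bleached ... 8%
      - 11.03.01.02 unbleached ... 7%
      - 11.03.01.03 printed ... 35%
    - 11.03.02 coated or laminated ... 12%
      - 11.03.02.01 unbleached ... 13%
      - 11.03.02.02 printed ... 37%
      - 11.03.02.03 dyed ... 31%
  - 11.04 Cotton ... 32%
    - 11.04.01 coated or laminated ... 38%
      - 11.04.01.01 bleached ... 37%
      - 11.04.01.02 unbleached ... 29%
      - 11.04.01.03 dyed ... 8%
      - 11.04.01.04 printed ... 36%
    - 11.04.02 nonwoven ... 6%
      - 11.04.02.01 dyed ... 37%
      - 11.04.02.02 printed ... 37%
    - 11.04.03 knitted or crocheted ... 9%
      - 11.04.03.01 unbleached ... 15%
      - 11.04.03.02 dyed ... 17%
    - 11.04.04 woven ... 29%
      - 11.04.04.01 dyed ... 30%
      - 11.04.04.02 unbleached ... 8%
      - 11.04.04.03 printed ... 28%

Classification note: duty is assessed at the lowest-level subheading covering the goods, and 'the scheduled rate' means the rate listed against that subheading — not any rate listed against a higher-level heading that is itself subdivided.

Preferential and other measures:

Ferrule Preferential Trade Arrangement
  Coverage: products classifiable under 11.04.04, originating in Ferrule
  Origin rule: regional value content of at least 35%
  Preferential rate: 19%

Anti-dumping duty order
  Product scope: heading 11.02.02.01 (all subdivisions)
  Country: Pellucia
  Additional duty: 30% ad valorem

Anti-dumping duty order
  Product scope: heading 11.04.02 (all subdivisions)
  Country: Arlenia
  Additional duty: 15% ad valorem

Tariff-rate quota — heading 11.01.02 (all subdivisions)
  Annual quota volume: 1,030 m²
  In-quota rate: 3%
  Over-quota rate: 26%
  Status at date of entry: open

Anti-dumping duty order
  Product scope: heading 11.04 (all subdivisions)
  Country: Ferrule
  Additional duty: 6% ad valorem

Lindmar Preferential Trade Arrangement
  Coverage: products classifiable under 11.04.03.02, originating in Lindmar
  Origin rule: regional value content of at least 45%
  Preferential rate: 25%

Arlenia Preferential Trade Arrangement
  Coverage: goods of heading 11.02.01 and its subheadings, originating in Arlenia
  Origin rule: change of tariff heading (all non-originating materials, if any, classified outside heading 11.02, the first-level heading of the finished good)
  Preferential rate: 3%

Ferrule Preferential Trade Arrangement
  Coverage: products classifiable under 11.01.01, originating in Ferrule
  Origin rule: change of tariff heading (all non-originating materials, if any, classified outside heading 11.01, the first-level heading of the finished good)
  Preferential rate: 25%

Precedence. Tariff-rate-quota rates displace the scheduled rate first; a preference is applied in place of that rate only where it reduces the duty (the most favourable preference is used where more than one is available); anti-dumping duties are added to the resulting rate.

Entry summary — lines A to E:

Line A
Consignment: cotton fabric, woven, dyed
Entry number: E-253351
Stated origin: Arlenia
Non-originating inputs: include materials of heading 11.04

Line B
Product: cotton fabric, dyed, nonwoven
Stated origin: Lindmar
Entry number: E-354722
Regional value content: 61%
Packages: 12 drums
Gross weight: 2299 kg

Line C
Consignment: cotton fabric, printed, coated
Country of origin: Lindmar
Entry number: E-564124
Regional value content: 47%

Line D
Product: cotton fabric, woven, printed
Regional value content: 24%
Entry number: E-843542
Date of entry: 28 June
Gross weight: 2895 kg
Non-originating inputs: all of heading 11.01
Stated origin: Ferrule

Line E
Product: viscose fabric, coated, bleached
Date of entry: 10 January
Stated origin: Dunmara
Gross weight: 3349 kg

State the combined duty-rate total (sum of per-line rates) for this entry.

Line A: cotton → 11.04; woven → 11.04.04; dyed → 11.04.04.01. Scheduled 30%. Arlenia agreement on 11.02.01: 11.04.04.01 not covered. → 30%.
Line B: cotton → 11.04; nonwoven → 11.04.02; dyed → 11.04.02.01. Scheduled 37%. Lindmar agreement on 11.04.03.02: 11.04.02.01 not covered. → 37%.
Line C: cotton → 11.04; coated → 11.04.01; printed → 11.04.01.04. Scheduled 36%. Lindmar agreement on 11.04.03.02: 11.04.01.04 not covered. → 36%.
Line D: cotton → 11.04; woven → 11.04.04; printed → 11.04.04.03. Scheduled 28%. Ferrule agreement on 11.04.04: RVC < 35%; Ferrule agreement on 11.01.01: 11.04.04.03 not covered; anti-dumping (Ferrule, 11.04): +6%; total 28% + 6% = 34%. → 34%.
Line E: viscose → 11.01; coated → 11.01.01; bleached → 11.01.01.01. Scheduled 27%. No special measure applies. → 27%.
Sum: 30% + 37% + 36% + 34% + 27% = 164%.

164%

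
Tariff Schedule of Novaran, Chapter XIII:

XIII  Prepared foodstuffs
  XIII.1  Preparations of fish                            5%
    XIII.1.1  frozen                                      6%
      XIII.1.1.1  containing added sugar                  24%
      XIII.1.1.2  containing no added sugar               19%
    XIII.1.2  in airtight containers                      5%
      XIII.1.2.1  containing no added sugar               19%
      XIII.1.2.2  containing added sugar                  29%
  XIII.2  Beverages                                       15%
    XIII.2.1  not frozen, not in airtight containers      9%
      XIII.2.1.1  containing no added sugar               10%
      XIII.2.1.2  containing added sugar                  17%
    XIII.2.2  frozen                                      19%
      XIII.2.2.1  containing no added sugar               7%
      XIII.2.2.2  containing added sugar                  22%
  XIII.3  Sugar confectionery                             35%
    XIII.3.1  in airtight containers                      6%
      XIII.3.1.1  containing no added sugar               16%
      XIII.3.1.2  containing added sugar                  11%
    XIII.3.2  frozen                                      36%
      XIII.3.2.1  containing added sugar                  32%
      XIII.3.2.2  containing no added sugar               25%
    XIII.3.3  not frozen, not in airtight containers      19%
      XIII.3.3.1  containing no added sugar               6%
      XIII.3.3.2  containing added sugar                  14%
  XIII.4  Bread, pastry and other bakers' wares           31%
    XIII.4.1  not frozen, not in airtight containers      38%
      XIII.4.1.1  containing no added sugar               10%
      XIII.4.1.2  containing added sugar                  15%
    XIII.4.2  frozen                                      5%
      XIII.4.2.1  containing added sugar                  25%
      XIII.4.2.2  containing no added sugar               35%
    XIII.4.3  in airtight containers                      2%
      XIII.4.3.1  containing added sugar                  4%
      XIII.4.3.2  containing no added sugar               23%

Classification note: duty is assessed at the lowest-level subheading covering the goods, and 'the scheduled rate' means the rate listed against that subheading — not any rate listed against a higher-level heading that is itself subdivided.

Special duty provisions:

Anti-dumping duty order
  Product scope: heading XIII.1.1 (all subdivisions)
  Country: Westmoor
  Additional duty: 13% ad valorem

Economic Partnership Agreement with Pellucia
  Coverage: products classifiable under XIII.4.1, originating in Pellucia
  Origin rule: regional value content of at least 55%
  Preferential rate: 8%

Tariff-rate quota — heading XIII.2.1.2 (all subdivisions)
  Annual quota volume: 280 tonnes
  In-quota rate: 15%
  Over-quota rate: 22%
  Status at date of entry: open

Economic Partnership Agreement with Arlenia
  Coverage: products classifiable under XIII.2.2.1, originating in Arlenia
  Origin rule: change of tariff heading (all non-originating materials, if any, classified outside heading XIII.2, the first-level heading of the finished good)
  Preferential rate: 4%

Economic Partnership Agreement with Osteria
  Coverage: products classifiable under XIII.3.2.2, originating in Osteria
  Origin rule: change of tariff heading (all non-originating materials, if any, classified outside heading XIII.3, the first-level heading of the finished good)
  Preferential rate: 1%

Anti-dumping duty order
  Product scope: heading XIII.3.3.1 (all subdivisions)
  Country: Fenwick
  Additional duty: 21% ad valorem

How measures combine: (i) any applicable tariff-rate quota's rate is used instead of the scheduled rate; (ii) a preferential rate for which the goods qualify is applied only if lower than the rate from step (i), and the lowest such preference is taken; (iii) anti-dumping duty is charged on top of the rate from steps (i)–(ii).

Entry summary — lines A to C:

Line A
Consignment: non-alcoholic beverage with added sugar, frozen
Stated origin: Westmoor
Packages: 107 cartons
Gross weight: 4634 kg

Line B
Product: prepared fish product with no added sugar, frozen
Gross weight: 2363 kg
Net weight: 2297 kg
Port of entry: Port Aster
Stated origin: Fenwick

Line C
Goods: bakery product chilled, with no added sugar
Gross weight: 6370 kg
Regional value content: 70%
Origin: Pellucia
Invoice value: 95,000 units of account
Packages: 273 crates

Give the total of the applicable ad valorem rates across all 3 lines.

Line A: non-alcoholic beverage → XIII.2; frozen → XIII.2.2; with added sugar → XIII.2.2.2. Scheduled 22%. No special measure applies. → 22%.
Line B: prepared fish product → XIII.1; frozen → XIII.1.1; with no added sugar → XIII.1.1.2. Scheduled 19%. No special measure applies. → 19%.
Line C: bakery product → XIII.4; chilled → XIII.4.1; with no added sugar → XIII.4.1.1. Scheduled 10%. Pellucia agreement on XIII.4.1: RVC ≥ 55% → 8% available; preferential 8%. → 8%.
Sum: 22% + 19% + 8% = 49%.

49%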